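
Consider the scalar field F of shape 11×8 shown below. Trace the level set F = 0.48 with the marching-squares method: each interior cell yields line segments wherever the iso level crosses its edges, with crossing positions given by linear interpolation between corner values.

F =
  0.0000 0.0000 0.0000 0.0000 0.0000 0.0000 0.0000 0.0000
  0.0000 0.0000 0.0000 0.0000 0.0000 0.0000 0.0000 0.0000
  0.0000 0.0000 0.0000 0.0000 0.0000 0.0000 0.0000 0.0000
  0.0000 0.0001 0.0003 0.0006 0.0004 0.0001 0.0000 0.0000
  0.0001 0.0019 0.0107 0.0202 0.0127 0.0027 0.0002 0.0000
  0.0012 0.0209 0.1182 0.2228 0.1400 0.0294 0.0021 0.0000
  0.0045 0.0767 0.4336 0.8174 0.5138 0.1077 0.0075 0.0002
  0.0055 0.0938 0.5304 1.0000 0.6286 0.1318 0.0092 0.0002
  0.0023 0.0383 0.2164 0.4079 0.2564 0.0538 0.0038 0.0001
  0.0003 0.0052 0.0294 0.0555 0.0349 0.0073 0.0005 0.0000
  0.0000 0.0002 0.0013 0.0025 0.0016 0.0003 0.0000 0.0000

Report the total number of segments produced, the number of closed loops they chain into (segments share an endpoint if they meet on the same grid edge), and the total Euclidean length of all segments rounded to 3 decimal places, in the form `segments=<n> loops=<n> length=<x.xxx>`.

segments=10 loops=1 length=7.364

cell (5,2): code 0100 → (5.433,3.000)–(6.000,2.121)
cell (5,3): code 1100 → (5.910,4.000)–(5.433,3.000)
cell (5,4): code 1000 → (6.000,4.083)–(5.910,4.000)
cell (6,1): code 0100 → (6.479,2.000)–(7.000,1.885)
cell (6,2): code 1110 → (6.000,2.121)–(6.479,2.000)
cell (6,4): code 1001 → (7.000,4.299)–(6.000,4.083)
cell (7,1): code 0010 → (7.000,1.885)–(7.161,2.000)
cell (7,2): code 0011 → (7.161,2.000)–(7.878,3.000)
cell (7,3): code 0011 → (7.878,3.000)–(7.399,4.000)
cell (7,4): code 0001 → (7.399,4.000)–(7.000,4.299)
total: 10 segments, chained into 1 closed loop(s), length Σ = 7.364142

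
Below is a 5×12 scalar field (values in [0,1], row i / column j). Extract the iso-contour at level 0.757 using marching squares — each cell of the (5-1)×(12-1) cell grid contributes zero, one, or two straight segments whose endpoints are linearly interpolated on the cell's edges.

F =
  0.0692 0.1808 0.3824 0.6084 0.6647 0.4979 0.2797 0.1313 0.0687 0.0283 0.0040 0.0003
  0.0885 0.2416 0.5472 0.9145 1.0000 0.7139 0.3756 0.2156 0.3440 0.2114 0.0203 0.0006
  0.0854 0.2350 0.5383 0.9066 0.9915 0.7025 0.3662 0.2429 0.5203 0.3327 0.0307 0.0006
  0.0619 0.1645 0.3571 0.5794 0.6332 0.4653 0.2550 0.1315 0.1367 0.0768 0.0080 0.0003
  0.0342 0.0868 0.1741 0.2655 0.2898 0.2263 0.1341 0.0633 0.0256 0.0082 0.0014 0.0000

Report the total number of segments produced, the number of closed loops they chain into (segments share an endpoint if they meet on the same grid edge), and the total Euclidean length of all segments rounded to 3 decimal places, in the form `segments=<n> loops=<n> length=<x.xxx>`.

cell (0,2): code 0100 → (0.485,3.000)–(1.000,2.571)
cell (0,3): code 1100 → (0.275,4.000)–(0.485,3.000)
cell (0,4): code 1000 → (1.000,4.849)–(0.275,4.000)
cell (1,2): code 0110 → (1.000,2.571)–(2.000,2.594)
cell (1,4): code 1001 → (2.000,4.811)–(1.000,4.849)
cell (2,2): code 0010 → (2.000,2.594)–(2.457,3.000)
cell (2,3): code 0011 → (2.457,3.000)–(2.654,4.000)
cell (2,4): code 0001 → (2.654,4.000)–(2.000,4.811)
total: 8 segments, chained into 1 closed loop(s), length Σ = 7.482467

segments=8 loops=1 length=7.482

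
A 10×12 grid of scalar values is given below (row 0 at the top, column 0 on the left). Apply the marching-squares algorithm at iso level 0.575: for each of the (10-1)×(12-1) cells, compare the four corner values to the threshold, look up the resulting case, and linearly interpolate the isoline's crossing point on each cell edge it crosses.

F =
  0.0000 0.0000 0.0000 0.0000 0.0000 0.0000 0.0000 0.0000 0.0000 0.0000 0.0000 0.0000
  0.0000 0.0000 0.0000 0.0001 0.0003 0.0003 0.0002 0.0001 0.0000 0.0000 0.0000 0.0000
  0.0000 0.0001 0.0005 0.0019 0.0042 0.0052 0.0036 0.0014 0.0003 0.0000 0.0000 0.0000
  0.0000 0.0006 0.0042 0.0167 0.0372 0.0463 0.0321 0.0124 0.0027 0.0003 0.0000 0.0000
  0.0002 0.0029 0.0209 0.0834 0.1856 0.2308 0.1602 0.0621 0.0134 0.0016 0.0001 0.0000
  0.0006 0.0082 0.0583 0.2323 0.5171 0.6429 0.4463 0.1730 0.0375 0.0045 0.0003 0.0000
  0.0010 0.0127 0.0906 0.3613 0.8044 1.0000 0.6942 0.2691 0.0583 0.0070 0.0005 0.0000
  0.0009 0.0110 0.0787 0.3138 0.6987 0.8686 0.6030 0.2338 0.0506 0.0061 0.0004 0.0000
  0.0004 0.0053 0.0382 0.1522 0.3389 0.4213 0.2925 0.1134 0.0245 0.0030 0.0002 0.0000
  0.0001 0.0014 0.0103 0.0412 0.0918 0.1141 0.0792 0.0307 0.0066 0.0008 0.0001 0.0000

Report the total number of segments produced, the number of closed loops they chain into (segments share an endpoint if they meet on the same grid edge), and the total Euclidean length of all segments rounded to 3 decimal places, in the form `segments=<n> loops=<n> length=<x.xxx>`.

segments=12 loops=1 length=8.618

cell (4,4): code 0100 → (4.835,5.000)–(5.000,4.460)
cell (4,5): code 1000 → (5.000,5.345)–(4.835,5.000)
cell (5,3): code 0100 → (5.202,4.000)–(6.000,3.482)
cell (5,4): code 1110 → (5.000,4.460)–(5.202,4.000)
cell (5,5): code 1101 → (5.519,6.000)–(5.000,5.345)
cell (5,6): code 1000 → (6.000,6.280)–(5.519,6.000)
cell (6,3): code 0110 → (6.000,3.482)–(7.000,3.679)
cell (6,6): code 1001 → (7.000,6.076)–(6.000,6.280)
cell (7,3): code 0010 → (7.000,3.679)–(7.344,4.000)
cell (7,4): code 0011 → (7.344,4.000)–(7.656,5.000)
cell (7,5): code 0011 → (7.656,5.000)–(7.090,6.000)
cell (7,6): code 0001 → (7.090,6.000)–(7.000,6.076)
total: 12 segments, chained into 1 closed loop(s), length Σ = 8.618325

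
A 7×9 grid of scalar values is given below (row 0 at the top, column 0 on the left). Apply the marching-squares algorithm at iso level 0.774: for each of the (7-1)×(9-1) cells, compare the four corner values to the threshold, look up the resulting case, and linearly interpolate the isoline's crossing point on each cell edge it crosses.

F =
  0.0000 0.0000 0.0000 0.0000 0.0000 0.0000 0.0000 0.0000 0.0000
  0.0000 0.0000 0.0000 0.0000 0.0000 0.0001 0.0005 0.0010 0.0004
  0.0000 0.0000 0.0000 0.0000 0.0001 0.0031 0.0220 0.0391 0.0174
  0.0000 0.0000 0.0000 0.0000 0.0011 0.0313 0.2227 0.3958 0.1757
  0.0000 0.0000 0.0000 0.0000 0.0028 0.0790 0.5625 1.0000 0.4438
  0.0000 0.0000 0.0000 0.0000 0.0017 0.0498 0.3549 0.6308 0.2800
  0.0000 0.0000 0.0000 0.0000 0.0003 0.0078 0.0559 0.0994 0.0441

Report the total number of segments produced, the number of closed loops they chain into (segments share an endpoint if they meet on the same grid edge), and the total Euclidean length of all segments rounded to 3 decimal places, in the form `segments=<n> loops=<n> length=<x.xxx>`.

cell (3,6): code 0100 → (3.626,7.000)–(4.000,6.483)
cell (3,7): code 1000 → (4.000,7.406)–(3.626,7.000)
cell (4,6): code 0010 → (4.000,6.483)–(4.612,7.000)
cell (4,7): code 0001 → (4.612,7.000)–(4.000,7.406)
total: 4 segments, chained into 1 closed loop(s), length Σ = 2.725747

segments=4 loops=1 length=2.726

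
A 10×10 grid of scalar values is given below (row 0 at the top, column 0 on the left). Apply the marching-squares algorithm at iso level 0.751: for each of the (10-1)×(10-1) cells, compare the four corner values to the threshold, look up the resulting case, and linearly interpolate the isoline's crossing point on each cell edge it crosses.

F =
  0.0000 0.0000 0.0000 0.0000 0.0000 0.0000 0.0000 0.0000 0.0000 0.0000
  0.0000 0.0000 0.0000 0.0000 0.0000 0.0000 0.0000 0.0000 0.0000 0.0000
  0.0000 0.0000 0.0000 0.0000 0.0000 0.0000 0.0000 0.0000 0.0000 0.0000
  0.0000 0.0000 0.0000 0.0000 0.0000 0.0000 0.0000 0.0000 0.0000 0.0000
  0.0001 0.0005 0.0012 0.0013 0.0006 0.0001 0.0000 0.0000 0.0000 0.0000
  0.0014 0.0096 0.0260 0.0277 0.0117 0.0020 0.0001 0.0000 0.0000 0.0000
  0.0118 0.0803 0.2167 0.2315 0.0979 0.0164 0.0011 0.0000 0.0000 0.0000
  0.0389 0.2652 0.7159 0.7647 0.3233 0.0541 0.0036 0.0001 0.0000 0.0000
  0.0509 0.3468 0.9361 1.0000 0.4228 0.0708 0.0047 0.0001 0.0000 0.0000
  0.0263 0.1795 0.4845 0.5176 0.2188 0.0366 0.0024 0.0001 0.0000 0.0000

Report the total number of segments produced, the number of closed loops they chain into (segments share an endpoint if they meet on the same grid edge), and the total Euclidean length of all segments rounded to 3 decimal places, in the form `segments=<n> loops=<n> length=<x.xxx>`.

segments=8 loops=1 length=5.228

cell (6,2): code 0100 → (6.974,3.000)–(7.000,2.719)
cell (6,3): code 1000 → (7.000,3.031)–(6.974,3.000)
cell (7,1): code 0100 → (7.159,2.000)–(8.000,1.686)
cell (7,2): code 1110 → (7.000,2.719)–(7.159,2.000)
cell (7,3): code 1001 → (8.000,3.431)–(7.000,3.031)
cell (8,1): code 0010 → (8.000,1.686)–(8.410,2.000)
cell (8,2): code 0011 → (8.410,2.000)–(8.516,3.000)
cell (8,3): code 0001 → (8.516,3.000)–(8.000,3.431)
total: 8 segments, chained into 1 closed loop(s), length Σ = 5.228176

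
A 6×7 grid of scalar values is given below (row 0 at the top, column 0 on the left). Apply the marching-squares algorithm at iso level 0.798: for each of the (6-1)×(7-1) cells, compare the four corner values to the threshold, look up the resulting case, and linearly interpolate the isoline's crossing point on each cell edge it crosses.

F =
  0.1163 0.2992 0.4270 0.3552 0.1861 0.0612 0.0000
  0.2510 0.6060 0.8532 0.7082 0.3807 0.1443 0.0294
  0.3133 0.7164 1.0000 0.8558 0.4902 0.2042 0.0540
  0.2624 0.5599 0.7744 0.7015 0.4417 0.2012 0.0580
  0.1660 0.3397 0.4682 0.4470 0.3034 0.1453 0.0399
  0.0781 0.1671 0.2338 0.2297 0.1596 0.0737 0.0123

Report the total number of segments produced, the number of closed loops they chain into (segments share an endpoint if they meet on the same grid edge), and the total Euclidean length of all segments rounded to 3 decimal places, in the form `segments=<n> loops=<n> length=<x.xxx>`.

cell (0,1): code 0100 → (0.870,2.000)–(1.000,1.777)
cell (0,2): code 1000 → (1.000,2.381)–(0.870,2.000)
cell (1,1): code 0110 → (1.000,1.777)–(2.000,1.288)
cell (1,2): code 1101 → (1.608,3.000)–(1.000,2.381)
cell (1,3): code 1000 → (2.000,3.158)–(1.608,3.000)
cell (2,1): code 0010 → (2.000,1.288)–(2.895,2.000)
cell (2,2): code 0011 → (2.895,2.000)–(2.375,3.000)
cell (2,3): code 0001 → (2.375,3.000)–(2.000,3.158)
total: 8 segments, chained into 1 closed loop(s), length Σ = 5.742088

segments=8 loops=1 length=5.742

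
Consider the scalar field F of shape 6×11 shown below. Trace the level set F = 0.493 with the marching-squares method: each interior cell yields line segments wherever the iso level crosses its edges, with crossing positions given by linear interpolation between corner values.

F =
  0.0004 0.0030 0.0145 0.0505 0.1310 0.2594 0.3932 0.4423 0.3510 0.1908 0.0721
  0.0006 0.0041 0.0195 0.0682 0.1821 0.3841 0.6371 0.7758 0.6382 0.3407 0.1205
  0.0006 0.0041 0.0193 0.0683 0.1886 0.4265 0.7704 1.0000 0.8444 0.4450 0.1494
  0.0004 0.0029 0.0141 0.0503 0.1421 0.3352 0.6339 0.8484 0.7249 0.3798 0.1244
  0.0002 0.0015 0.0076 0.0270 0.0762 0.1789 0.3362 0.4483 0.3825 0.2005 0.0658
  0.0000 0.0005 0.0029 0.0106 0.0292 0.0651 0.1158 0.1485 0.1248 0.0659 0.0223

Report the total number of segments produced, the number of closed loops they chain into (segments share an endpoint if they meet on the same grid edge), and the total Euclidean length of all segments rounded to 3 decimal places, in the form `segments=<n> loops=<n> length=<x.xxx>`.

cell (0,5): code 0100 → (0.409,6.000)–(1.000,5.430)
cell (0,6): code 1100 → (0.152,7.000)–(0.409,6.000)
cell (0,7): code 1100 → (0.494,8.000)–(0.152,7.000)
cell (0,8): code 1000 → (1.000,8.488)–(0.494,8.000)
cell (1,5): code 0110 → (1.000,5.430)–(2.000,5.193)
cell (1,8): code 1001 → (2.000,8.880)–(1.000,8.488)
cell (2,5): code 0110 → (2.000,5.193)–(3.000,5.528)
cell (2,8): code 1001 → (3.000,8.672)–(2.000,8.880)
cell (3,5): code 0010 → (3.000,5.528)–(3.473,6.000)
cell (3,6): code 0011 → (3.473,6.000)–(3.888,7.000)
cell (3,7): code 0011 → (3.888,7.000)–(3.677,8.000)
cell (3,8): code 0001 → (3.677,8.000)–(3.000,8.672)
total: 12 segments, chained into 1 closed loop(s), length Σ = 11.517582

segments=12 loops=1 length=11.518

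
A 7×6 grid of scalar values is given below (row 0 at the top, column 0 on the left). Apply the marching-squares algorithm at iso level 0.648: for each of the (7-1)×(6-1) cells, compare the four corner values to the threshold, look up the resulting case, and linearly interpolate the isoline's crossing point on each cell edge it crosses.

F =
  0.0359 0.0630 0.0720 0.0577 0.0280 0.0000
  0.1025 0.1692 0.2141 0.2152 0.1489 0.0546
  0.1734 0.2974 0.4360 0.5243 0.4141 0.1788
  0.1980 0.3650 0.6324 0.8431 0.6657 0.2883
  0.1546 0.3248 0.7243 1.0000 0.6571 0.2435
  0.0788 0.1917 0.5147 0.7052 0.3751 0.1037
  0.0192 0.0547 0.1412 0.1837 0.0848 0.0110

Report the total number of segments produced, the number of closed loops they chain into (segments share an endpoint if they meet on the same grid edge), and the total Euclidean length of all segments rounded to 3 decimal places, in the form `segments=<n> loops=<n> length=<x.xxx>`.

segments=12 loops=1 length=7.562

cell (2,2): code 0100 → (2.388,3.000)–(3.000,2.074)
cell (2,3): code 1100 → (2.930,4.000)–(2.388,3.000)
cell (2,4): code 1000 → (3.000,4.047)–(2.930,4.000)
cell (3,1): code 0100 → (3.170,2.000)–(4.000,1.809)
cell (3,2): code 1110 → (3.000,2.074)–(3.170,2.000)
cell (3,4): code 1001 → (4.000,4.022)–(3.000,4.047)
cell (4,1): code 0010 → (4.000,1.809)–(4.364,2.000)
cell (4,2): code 0111 → (4.364,2.000)–(5.000,2.700)
cell (4,3): code 1011 → (5.000,3.173)–(4.032,4.000)
cell (4,4): code 0001 → (4.032,4.000)–(4.000,4.022)
cell (5,2): code 0010 → (5.000,2.700)–(5.110,3.000)
cell (5,3): code 0001 → (5.110,3.000)–(5.000,3.173)
total: 12 segments, chained into 1 closed loop(s), length Σ = 7.562406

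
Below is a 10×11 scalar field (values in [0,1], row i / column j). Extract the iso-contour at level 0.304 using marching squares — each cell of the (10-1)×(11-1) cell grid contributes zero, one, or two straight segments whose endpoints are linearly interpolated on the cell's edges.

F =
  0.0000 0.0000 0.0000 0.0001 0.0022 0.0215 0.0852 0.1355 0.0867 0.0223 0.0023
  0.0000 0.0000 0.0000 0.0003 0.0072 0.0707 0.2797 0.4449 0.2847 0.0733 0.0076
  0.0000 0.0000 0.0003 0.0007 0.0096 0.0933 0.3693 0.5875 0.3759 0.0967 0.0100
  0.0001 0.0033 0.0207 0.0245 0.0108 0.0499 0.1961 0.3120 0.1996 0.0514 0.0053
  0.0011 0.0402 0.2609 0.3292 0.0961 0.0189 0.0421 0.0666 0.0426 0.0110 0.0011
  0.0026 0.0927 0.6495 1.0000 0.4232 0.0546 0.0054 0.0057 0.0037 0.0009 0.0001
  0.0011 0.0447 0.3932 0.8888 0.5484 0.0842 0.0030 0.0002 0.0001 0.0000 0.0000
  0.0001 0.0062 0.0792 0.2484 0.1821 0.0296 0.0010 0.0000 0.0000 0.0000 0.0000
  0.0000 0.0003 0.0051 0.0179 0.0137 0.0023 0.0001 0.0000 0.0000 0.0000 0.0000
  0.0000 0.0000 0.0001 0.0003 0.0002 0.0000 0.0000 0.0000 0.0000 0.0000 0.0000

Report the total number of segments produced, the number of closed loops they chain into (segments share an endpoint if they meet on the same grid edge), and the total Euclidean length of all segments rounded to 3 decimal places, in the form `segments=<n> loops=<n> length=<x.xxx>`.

cell (0,6): code 0100 → (0.545,7.000)–(1.000,6.147)
cell (0,7): code 1000 → (1.000,7.880)–(0.545,7.000)
cell (1,5): code 0100 → (1.271,6.000)–(2.000,5.763)
cell (1,6): code 1110 → (1.000,6.147)–(1.271,6.000)
cell (1,7): code 1101 → (1.212,8.000)–(1.000,7.880)
cell (1,8): code 1000 → (2.000,8.258)–(1.212,8.000)
cell (2,5): code 0010 → (2.000,5.763)–(2.377,6.000)
cell (2,6): code 0111 → (2.377,6.000)–(3.000,6.931)
cell (2,7): code 1011 → (3.000,7.071)–(2.408,8.000)
cell (2,8): code 0001 → (2.408,8.000)–(2.000,8.258)
cell (3,2): code 0100 → (3.917,3.000)–(4.000,2.631)
cell (3,3): code 1000 → (4.000,3.108)–(3.917,3.000)
cell (3,6): code 0010 → (3.000,6.931)–(3.033,7.000)
cell (3,7): code 0001 → (3.033,7.000)–(3.000,7.071)
cell (4,1): code 0100 → (4.111,2.000)–(5.000,1.379)
cell (4,2): code 1110 → (4.000,2.631)–(4.111,2.000)
cell (4,3): code 1101 → (4.636,4.000)–(4.000,3.108)
cell (4,4): code 1000 → (5.000,4.323)–(4.636,4.000)
cell (5,1): code 0110 → (5.000,1.379)–(6.000,1.744)
cell (5,4): code 1001 → (6.000,4.526)–(5.000,4.323)
cell (6,1): code 0010 → (6.000,1.744)–(6.284,2.000)
cell (6,2): code 0011 → (6.284,2.000)–(6.913,3.000)
cell (6,3): code 0011 → (6.913,3.000)–(6.667,4.000)
cell (6,4): code 0001 → (6.667,4.000)–(6.000,4.526)
total: 24 segments, chained into 2 closed loop(s), length Σ = 16.758615

segments=24 loops=2 length=16.759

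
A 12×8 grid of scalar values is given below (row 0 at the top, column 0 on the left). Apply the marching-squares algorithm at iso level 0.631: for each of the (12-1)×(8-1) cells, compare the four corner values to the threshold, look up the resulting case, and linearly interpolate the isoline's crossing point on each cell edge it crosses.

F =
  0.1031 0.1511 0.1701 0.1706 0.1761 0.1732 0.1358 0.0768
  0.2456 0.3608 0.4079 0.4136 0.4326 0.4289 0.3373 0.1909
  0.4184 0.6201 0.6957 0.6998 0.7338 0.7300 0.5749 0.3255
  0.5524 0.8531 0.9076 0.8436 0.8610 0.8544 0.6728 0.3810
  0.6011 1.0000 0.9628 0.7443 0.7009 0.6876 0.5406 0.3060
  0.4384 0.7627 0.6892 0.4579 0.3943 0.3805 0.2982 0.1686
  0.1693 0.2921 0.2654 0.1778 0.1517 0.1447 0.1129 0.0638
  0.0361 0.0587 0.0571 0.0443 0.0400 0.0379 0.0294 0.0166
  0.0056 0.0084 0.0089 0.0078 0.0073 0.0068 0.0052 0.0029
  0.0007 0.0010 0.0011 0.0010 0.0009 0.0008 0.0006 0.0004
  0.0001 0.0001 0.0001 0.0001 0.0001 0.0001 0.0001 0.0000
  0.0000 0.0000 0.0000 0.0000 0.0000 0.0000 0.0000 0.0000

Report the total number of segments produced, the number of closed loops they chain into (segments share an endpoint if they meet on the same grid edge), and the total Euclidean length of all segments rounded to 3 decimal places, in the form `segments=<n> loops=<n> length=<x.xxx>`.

cell (1,1): code 0100 → (1.775,2.000)–(2.000,1.144)
cell (1,2): code 1100 → (1.760,3.000)–(1.775,2.000)
cell (1,3): code 1100 → (1.659,4.000)–(1.760,3.000)
cell (1,4): code 1100 → (1.671,5.000)–(1.659,4.000)
cell (1,5): code 1000 → (2.000,5.638)–(1.671,5.000)
cell (2,0): code 0100 → (2.047,1.000)–(3.000,0.261)
cell (2,1): code 1110 → (2.000,1.144)–(2.047,1.000)
cell (2,5): code 1101 → (2.573,6.000)–(2.000,5.638)
cell (2,6): code 1000 → (3.000,6.143)–(2.573,6.000)
cell (3,0): code 0110 → (3.000,0.261)–(4.000,0.075)
cell (3,5): code 1011 → (4.000,5.385)–(3.316,6.000)
cell (3,6): code 0001 → (3.316,6.000)–(3.000,6.143)
cell (4,0): code 0110 → (4.000,0.075)–(5.000,0.594)
cell (4,2): code 1011 → (5.000,2.252)–(4.396,3.000)
cell (4,3): code 0011 → (4.396,3.000)–(4.228,4.000)
cell (4,4): code 0011 → (4.228,4.000)–(4.184,5.000)
cell (4,5): code 0001 → (4.184,5.000)–(4.000,5.385)
cell (5,0): code 0010 → (5.000,0.594)–(5.280,1.000)
cell (5,1): code 0011 → (5.280,1.000)–(5.137,2.000)
cell (5,2): code 0001 → (5.137,2.000)–(5.000,2.252)
total: 20 segments, chained into 1 closed loop(s), length Σ = 15.697946

segments=20 loops=1 length=15.698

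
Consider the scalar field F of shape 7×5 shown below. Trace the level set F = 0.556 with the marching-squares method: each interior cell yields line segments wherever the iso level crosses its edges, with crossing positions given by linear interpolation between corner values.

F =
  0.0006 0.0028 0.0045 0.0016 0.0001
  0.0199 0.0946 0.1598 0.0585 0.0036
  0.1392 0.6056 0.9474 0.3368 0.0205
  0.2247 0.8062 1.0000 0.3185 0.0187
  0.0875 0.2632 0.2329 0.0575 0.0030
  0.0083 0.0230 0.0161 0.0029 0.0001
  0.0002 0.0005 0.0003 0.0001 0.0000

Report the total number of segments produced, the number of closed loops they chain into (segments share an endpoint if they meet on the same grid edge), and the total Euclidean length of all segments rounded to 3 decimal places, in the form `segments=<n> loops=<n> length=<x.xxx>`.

cell (1,0): code 0100 → (1.903,1.000)–(2.000,0.894)
cell (1,1): code 1100 → (1.503,2.000)–(1.903,1.000)
cell (1,2): code 1000 → (2.000,2.641)–(1.503,2.000)
cell (2,0): code 0110 → (2.000,0.894)–(3.000,0.570)
cell (2,2): code 1001 → (3.000,2.652)–(2.000,2.641)
cell (3,0): code 0010 → (3.000,0.570)–(3.461,1.000)
cell (3,1): code 0011 → (3.461,1.000)–(3.579,2.000)
cell (3,2): code 0001 → (3.579,2.000)–(3.000,2.652)
total: 8 segments, chained into 1 closed loop(s), length Σ = 6.592113

segments=8 loops=1 length=6.592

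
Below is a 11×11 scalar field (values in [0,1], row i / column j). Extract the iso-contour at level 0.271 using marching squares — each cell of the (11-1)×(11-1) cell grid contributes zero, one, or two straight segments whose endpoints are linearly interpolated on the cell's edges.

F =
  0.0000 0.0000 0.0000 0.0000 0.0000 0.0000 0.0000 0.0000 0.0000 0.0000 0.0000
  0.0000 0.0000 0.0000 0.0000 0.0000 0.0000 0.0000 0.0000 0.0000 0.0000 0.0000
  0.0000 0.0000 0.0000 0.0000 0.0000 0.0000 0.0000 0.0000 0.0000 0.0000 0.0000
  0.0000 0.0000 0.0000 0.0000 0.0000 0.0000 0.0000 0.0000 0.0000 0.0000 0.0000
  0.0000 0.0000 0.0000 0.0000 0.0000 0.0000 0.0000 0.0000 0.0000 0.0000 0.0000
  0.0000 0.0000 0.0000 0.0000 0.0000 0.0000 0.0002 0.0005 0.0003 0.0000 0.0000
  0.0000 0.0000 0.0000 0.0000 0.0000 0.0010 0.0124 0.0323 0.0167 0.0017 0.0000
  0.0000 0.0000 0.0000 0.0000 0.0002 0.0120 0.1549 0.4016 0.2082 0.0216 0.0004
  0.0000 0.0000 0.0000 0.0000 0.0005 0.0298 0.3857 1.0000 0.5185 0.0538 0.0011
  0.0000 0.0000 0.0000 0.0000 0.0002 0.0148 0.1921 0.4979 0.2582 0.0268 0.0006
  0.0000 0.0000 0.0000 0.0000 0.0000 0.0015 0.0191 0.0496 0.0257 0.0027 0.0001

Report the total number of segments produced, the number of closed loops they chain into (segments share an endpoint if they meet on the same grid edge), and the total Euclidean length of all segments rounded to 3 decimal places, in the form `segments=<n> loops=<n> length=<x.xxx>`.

segments=12 loops=1 length=8.313

cell (6,6): code 0100 → (6.646,7.000)–(7.000,6.471)
cell (6,7): code 1000 → (7.000,7.675)–(6.646,7.000)
cell (7,5): code 0100 → (7.503,6.000)–(8.000,5.678)
cell (7,6): code 1110 → (7.000,6.471)–(7.503,6.000)
cell (7,7): code 1101 → (7.202,8.000)–(7.000,7.675)
cell (7,8): code 1000 → (8.000,8.533)–(7.202,8.000)
cell (8,5): code 0010 → (8.000,5.678)–(8.592,6.000)
cell (8,6): code 0111 → (8.592,6.000)–(9.000,6.258)
cell (8,7): code 1011 → (9.000,7.947)–(8.951,8.000)
cell (8,8): code 0001 → (8.951,8.000)–(8.000,8.533)
cell (9,6): code 0010 → (9.000,6.258)–(9.506,7.000)
cell (9,7): code 0001 → (9.506,7.000)–(9.000,7.947)
total: 12 segments, chained into 1 closed loop(s), length Σ = 8.312615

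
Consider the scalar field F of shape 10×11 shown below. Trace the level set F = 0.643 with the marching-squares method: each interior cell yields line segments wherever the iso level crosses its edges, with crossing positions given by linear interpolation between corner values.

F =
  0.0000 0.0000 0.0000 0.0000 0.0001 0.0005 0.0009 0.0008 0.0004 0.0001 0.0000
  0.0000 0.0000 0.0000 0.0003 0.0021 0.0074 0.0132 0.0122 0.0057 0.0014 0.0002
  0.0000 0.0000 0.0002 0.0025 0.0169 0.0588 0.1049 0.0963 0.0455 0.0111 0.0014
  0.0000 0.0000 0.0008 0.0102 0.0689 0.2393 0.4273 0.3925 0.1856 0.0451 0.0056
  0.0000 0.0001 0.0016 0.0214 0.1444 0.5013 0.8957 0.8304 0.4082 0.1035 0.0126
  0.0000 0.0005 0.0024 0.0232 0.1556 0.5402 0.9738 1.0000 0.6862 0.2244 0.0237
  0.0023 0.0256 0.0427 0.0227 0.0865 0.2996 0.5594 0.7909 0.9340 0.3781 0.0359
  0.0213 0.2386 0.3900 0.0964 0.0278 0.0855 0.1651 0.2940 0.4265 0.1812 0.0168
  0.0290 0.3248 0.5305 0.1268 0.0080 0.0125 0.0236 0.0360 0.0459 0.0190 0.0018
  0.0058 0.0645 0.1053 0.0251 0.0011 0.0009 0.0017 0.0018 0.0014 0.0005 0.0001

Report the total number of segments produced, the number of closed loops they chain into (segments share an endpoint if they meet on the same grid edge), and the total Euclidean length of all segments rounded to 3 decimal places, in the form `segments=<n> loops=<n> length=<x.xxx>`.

cell (3,5): code 0100 → (3.461,6.000)–(4.000,5.359)
cell (3,6): code 1100 → (3.572,7.000)–(3.461,6.000)
cell (3,7): code 1000 → (4.000,7.444)–(3.572,7.000)
cell (4,5): code 0110 → (4.000,5.359)–(5.000,5.237)
cell (4,7): code 1101 → (4.845,8.000)–(4.000,7.444)
cell (4,8): code 1000 → (5.000,8.094)–(4.845,8.000)
cell (5,5): code 0010 → (5.000,5.237)–(5.798,6.000)
cell (5,6): code 0111 → (5.798,6.000)–(6.000,6.361)
cell (5,8): code 1001 → (6.000,8.523)–(5.000,8.094)
cell (6,6): code 0010 → (6.000,6.361)–(6.298,7.000)
cell (6,7): code 0011 → (6.298,7.000)–(6.573,8.000)
cell (6,8): code 0001 → (6.573,8.000)–(6.000,8.523)
total: 12 segments, chained into 1 closed loop(s), length Σ = 9.785352

segments=12 loops=1 length=9.785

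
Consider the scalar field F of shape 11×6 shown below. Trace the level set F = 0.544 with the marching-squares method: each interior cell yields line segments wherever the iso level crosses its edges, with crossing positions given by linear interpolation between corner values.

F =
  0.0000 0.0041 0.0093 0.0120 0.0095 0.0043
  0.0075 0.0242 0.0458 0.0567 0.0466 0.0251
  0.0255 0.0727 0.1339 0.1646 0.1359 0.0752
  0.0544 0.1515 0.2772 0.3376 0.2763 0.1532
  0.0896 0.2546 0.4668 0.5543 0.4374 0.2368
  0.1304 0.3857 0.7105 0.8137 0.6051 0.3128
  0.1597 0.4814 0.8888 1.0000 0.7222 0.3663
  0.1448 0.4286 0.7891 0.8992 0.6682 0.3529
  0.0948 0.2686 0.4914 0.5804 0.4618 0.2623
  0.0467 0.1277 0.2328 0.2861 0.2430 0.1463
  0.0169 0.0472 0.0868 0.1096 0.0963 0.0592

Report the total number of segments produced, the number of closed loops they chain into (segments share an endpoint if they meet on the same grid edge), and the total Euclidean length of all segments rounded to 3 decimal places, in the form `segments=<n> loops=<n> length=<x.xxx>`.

segments=16 loops=1 length=11.627

cell (3,2): code 0100 → (3.952,3.000)–(4.000,2.882)
cell (3,3): code 1000 → (4.000,3.088)–(3.952,3.000)
cell (4,1): code 0100 → (4.317,2.000)–(5.000,1.487)
cell (4,2): code 1110 → (4.000,2.882)–(4.317,2.000)
cell (4,3): code 1101 → (4.636,4.000)–(4.000,3.088)
cell (4,4): code 1000 → (5.000,4.209)–(4.636,4.000)
cell (5,1): code 0110 → (5.000,1.487)–(6.000,1.154)
cell (5,4): code 1001 → (6.000,4.501)–(5.000,4.209)
cell (6,1): code 0110 → (6.000,1.154)–(7.000,1.320)
cell (6,4): code 1001 → (7.000,4.394)–(6.000,4.501)
cell (7,1): code 0010 → (7.000,1.320)–(7.823,2.000)
cell (7,2): code 0111 → (7.823,2.000)–(8.000,2.591)
cell (7,3): code 1011 → (8.000,3.307)–(7.602,4.000)
cell (7,4): code 0001 → (7.602,4.000)–(7.000,4.394)
cell (8,2): code 0010 → (8.000,2.591)–(8.124,3.000)
cell (8,3): code 0001 → (8.124,3.000)–(8.000,3.307)
total: 16 segments, chained into 1 closed loop(s), length Σ = 11.626949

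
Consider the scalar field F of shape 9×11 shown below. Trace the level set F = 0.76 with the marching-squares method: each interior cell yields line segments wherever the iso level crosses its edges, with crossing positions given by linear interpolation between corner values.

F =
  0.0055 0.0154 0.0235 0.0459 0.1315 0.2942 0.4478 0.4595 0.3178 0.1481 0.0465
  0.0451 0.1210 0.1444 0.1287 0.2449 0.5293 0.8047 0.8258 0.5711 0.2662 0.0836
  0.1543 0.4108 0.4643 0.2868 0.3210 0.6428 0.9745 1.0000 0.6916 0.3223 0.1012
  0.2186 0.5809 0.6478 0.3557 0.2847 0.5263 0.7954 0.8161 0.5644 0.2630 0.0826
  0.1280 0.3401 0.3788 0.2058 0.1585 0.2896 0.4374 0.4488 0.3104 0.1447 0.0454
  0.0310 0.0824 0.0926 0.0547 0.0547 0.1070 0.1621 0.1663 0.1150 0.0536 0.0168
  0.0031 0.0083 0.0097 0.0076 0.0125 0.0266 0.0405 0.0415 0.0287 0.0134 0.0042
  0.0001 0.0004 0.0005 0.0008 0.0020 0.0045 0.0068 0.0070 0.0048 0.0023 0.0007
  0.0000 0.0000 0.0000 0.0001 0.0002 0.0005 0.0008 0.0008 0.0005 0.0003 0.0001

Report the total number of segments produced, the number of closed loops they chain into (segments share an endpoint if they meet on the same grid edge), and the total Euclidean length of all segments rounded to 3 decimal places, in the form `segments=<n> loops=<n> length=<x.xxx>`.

cell (0,5): code 0100 → (0.875,6.000)–(1.000,5.838)
cell (0,6): code 1100 → (0.820,7.000)–(0.875,6.000)
cell (0,7): code 1000 → (1.000,7.258)–(0.820,7.000)
cell (1,5): code 0110 → (1.000,5.838)–(2.000,5.353)
cell (1,7): code 1001 → (2.000,7.778)–(1.000,7.258)
cell (2,5): code 0110 → (2.000,5.353)–(3.000,5.868)
cell (2,7): code 1001 → (3.000,7.223)–(2.000,7.778)
cell (3,5): code 0010 → (3.000,5.868)–(3.099,6.000)
cell (3,6): code 0011 → (3.099,6.000)–(3.153,7.000)
cell (3,7): code 0001 → (3.153,7.000)–(3.000,7.223)
total: 10 segments, chained into 1 closed loop(s), length Σ = 7.464274

segments=10 loops=1 length=7.464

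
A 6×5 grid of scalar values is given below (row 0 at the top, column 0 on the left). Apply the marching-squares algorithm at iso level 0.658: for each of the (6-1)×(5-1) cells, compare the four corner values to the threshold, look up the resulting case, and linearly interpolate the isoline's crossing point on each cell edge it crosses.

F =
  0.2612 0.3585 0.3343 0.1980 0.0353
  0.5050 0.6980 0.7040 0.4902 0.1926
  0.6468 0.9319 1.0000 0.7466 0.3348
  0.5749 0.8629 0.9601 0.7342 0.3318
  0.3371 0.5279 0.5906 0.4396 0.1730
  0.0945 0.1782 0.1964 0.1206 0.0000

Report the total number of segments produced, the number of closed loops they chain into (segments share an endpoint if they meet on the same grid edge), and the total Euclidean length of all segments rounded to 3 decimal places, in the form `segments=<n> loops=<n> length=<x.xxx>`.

cell (0,0): code 0100 → (0.882,1.000)–(1.000,0.793)
cell (0,1): code 1100 → (0.876,2.000)–(0.882,1.000)
cell (0,2): code 1000 → (1.000,2.215)–(0.876,2.000)
cell (1,0): code 0110 → (1.000,0.793)–(2.000,0.039)
cell (1,2): code 1101 → (1.654,3.000)–(1.000,2.215)
cell (1,3): code 1000 → (2.000,3.215)–(1.654,3.000)
cell (2,0): code 0110 → (2.000,0.039)–(3.000,0.289)
cell (2,3): code 1001 → (3.000,3.189)–(2.000,3.215)
cell (3,0): code 0010 → (3.000,0.289)–(3.612,1.000)
cell (3,1): code 0011 → (3.612,1.000)–(3.818,2.000)
cell (3,2): code 0011 → (3.818,2.000)–(3.259,3.000)
cell (3,3): code 0001 → (3.259,3.000)–(3.000,3.189)
total: 12 segments, chained into 1 closed loop(s), length Σ = 9.624325

segments=12 loops=1 length=9.624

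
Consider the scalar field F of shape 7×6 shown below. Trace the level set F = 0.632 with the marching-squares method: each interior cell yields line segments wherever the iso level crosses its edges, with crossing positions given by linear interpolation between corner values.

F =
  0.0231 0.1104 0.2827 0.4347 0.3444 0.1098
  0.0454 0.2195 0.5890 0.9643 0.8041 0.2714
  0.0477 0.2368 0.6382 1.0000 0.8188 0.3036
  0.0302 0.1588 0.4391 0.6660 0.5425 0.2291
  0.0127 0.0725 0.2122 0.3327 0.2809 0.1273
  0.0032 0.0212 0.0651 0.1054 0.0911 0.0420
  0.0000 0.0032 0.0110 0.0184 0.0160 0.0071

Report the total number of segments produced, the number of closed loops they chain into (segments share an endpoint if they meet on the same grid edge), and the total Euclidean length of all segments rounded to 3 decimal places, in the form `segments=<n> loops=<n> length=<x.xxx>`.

segments=12 loops=1 length=7.980

cell (0,2): code 0100 → (0.373,3.000)–(1.000,2.115)
cell (0,3): code 1100 → (0.626,4.000)–(0.373,3.000)
cell (0,4): code 1000 → (1.000,4.323)–(0.626,4.000)
cell (1,1): code 0100 → (1.874,2.000)–(2.000,1.985)
cell (1,2): code 1110 → (1.000,2.115)–(1.874,2.000)
cell (1,4): code 1001 → (2.000,4.363)–(1.000,4.323)
cell (2,1): code 0010 → (2.000,1.985)–(2.031,2.000)
cell (2,2): code 0111 → (2.031,2.000)–(3.000,2.850)
cell (2,3): code 1011 → (3.000,3.275)–(2.676,4.000)
cell (2,4): code 0001 → (2.676,4.000)–(2.000,4.363)
cell (3,2): code 0010 → (3.000,2.850)–(3.102,3.000)
cell (3,3): code 0001 → (3.102,3.000)–(3.000,3.275)
total: 12 segments, chained into 1 closed loop(s), length Σ = 7.980000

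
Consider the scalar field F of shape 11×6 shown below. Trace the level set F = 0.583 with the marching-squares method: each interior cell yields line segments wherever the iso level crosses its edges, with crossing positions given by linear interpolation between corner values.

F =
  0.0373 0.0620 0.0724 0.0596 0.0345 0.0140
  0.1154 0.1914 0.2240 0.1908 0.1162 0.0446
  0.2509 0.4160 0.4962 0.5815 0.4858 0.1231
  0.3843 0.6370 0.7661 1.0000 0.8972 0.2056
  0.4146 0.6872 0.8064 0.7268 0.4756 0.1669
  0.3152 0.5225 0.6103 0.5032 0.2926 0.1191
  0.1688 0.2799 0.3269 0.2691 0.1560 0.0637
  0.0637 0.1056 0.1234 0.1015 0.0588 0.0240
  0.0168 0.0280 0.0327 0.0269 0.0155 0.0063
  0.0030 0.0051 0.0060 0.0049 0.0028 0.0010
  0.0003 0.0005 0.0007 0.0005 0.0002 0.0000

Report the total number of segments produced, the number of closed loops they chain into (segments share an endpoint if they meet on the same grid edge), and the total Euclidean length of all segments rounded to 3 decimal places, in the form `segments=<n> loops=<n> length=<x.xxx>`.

cell (2,0): code 0100 → (2.756,1.000)–(3.000,0.786)
cell (2,1): code 1100 → (2.322,2.000)–(2.756,1.000)
cell (2,2): code 1100 → (2.004,3.000)–(2.322,2.000)
cell (2,3): code 1100 → (2.236,4.000)–(2.004,3.000)
cell (2,4): code 1000 → (3.000,4.454)–(2.236,4.000)
cell (3,0): code 0110 → (3.000,0.786)–(4.000,0.618)
cell (3,3): code 1011 → (4.000,3.572)–(3.745,4.000)
cell (3,4): code 0001 → (3.745,4.000)–(3.000,4.454)
cell (4,0): code 0010 → (4.000,0.618)–(4.633,1.000)
cell (4,1): code 0111 → (4.633,1.000)–(5.000,1.689)
cell (4,2): code 1011 → (5.000,2.255)–(4.643,3.000)
cell (4,3): code 0001 → (4.643,3.000)–(4.000,3.572)
cell (5,1): code 0010 → (5.000,1.689)–(5.096,2.000)
cell (5,2): code 0001 → (5.096,2.000)–(5.000,2.255)
total: 14 segments, chained into 1 closed loop(s), length Σ = 10.569247

segments=14 loops=1 length=10.569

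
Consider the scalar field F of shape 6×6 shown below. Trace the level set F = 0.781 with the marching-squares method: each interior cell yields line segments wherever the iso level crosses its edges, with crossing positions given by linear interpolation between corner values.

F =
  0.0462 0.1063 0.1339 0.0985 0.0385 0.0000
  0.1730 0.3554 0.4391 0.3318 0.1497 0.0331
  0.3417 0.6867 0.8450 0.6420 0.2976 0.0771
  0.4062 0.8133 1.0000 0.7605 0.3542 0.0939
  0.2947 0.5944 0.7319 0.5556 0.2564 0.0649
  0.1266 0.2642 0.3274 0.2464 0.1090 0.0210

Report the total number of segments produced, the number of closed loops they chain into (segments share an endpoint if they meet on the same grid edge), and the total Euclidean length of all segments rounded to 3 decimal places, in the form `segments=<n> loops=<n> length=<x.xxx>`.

cell (1,1): code 0100 → (1.842,2.000)–(2.000,1.596)
cell (1,2): code 1000 → (2.000,2.315)–(1.842,2.000)
cell (2,0): code 0100 → (2.745,1.000)–(3.000,0.921)
cell (2,1): code 1110 → (2.000,1.596)–(2.745,1.000)
cell (2,2): code 1001 → (3.000,2.914)–(2.000,2.315)
cell (3,0): code 0010 → (3.000,0.921)–(3.148,1.000)
cell (3,1): code 0011 → (3.148,1.000)–(3.817,2.000)
cell (3,2): code 0001 → (3.817,2.000)–(3.000,2.914)
total: 8 segments, chained into 1 closed loop(s), length Σ = 5.770143

segments=8 loops=1 length=5.770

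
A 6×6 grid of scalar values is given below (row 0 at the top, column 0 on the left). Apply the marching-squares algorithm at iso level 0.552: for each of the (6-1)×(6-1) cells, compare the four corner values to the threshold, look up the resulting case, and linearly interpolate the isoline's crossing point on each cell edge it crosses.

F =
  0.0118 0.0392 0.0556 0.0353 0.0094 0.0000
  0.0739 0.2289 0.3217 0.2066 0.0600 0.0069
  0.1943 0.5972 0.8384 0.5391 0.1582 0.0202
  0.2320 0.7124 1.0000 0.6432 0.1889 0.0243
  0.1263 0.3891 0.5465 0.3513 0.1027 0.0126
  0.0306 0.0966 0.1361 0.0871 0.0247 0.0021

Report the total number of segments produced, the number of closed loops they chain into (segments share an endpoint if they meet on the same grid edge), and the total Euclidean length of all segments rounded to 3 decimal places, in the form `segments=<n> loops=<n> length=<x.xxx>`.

cell (1,0): code 0100 → (1.877,1.000)–(2.000,0.888)
cell (1,1): code 1100 → (1.446,2.000)–(1.877,1.000)
cell (1,2): code 1000 → (2.000,2.957)–(1.446,2.000)
cell (2,0): code 0110 → (2.000,0.888)–(3.000,0.666)
cell (2,2): code 1101 → (2.124,3.000)–(2.000,2.957)
cell (2,3): code 1000 → (3.000,3.201)–(2.124,3.000)
cell (3,0): code 0010 → (3.000,0.666)–(3.496,1.000)
cell (3,1): code 0011 → (3.496,1.000)–(3.988,2.000)
cell (3,2): code 0011 → (3.988,2.000)–(3.312,3.000)
cell (3,3): code 0001 → (3.312,3.000)–(3.000,3.201)
total: 10 segments, chained into 1 closed loop(s), length Σ = 7.706029

segments=10 loops=1 length=7.706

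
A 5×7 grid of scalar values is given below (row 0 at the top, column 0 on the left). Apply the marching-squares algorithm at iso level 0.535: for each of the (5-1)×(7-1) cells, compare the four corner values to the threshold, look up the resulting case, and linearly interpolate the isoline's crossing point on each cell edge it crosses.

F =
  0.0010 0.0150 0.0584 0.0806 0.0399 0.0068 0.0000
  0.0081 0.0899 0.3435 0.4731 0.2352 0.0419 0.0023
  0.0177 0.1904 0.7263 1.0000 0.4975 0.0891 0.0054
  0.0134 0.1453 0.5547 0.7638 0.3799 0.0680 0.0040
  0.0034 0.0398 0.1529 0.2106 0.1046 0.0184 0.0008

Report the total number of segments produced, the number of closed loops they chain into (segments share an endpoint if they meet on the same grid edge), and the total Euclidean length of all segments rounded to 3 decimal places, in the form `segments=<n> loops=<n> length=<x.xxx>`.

cell (1,1): code 0100 → (1.500,2.000)–(2.000,1.643)
cell (1,2): code 1100 → (1.117,3.000)–(1.500,2.000)
cell (1,3): code 1000 → (2.000,3.925)–(1.117,3.000)
cell (2,1): code 0110 → (2.000,1.643)–(3.000,1.952)
cell (2,3): code 1001 → (3.000,3.596)–(2.000,3.925)
cell (3,1): code 0010 → (3.000,1.952)–(3.049,2.000)
cell (3,2): code 0011 → (3.049,2.000)–(3.414,3.000)
cell (3,3): code 0001 → (3.414,3.000)–(3.000,3.596)
total: 8 segments, chained into 1 closed loop(s), length Σ = 6.921605

segments=8 loops=1 length=6.922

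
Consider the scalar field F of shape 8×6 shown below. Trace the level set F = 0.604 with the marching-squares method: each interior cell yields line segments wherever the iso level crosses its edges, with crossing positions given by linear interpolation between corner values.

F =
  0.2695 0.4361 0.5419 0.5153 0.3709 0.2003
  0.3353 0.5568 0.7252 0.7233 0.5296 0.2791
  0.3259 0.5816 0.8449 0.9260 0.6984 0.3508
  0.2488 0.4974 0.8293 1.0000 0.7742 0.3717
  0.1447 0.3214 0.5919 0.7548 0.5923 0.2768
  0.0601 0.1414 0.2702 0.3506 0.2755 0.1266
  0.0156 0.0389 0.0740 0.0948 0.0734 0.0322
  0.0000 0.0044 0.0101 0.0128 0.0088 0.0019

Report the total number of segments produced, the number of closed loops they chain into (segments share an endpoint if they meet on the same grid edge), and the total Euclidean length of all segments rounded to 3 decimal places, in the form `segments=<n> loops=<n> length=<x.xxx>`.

cell (0,1): code 0100 → (0.339,2.000)–(1.000,1.280)
cell (0,2): code 1100 → (0.426,3.000)–(0.339,2.000)
cell (0,3): code 1000 → (1.000,3.616)–(0.426,3.000)
cell (1,1): code 0110 → (1.000,1.280)–(2.000,1.085)
cell (1,3): code 1101 → (1.441,4.000)–(1.000,3.616)
cell (1,4): code 1000 → (2.000,4.272)–(1.441,4.000)
cell (2,1): code 0110 → (2.000,1.085)–(3.000,1.321)
cell (2,4): code 1001 → (3.000,4.423)–(2.000,4.272)
cell (3,1): code 0010 → (3.000,1.321)–(3.949,2.000)
cell (3,2): code 0111 → (3.949,2.000)–(4.000,2.074)
cell (3,3): code 1011 → (4.000,3.928)–(3.936,4.000)
cell (3,4): code 0001 → (3.936,4.000)–(3.000,4.423)
cell (4,2): code 0010 → (4.000,2.074)–(4.373,3.000)
cell (4,3): code 0001 → (4.373,3.000)–(4.000,3.928)
total: 14 segments, chained into 1 closed loop(s), length Σ = 11.465358

segments=14 loops=1 length=11.465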